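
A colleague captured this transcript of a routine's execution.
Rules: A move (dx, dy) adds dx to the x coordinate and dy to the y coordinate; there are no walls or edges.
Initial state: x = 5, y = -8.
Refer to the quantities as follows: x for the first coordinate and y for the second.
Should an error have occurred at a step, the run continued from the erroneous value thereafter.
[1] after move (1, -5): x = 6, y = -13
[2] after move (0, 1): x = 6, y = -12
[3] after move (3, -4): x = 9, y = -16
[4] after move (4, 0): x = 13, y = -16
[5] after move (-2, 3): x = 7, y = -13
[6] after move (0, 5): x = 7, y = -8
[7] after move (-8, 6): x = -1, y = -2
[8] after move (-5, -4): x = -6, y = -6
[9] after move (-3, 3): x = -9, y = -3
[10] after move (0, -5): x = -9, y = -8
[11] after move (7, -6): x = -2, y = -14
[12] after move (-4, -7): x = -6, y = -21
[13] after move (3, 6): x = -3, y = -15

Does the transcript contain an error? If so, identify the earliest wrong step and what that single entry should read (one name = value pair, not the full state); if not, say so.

step 5, x = 11

Step 1: x = 5 + (1) = 6, y = -8 + (-5) = -13 — same as recorded.
Step 2: x = 6 + (0) = 6, y = -13 + (1) = -12 — consistent with the transcript.
Step 3: x = 6 + (3) = 9, y = -12 + (-4) = -16 — exactly as logged.
Step 4: x = 9 + (4) = 13, y = -16 + (0) = -16 — confirmed correct.
Step 5: x = 13 + (-2) = 11, y = -16 + (3) = -13 — first mismatch against the transcript.
Conclusion: step 5 carries the first error; the entry should be x = 11.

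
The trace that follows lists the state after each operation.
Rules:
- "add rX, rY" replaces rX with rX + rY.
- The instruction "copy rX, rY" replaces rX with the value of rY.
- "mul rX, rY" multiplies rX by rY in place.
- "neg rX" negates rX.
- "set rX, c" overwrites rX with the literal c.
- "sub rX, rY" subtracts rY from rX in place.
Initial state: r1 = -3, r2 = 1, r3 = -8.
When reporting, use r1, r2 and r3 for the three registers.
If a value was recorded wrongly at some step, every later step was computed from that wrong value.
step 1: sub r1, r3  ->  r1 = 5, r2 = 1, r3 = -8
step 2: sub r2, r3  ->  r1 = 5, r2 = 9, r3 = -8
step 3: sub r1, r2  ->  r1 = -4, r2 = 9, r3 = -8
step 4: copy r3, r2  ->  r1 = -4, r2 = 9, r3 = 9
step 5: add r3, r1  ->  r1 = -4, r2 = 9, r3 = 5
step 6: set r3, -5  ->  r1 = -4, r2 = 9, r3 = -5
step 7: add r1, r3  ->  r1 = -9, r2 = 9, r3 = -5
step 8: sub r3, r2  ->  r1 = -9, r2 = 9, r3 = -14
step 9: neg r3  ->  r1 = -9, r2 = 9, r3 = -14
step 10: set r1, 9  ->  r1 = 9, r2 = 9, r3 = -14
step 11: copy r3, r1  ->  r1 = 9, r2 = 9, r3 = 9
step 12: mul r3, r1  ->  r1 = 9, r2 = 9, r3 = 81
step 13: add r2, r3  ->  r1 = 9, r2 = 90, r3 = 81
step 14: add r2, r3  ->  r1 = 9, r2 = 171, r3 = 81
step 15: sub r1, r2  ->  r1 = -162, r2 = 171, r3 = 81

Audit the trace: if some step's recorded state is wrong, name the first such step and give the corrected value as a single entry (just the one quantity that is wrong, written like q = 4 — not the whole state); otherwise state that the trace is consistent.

step 9, r3 = 14

1. r1 = -3 - -8 = 5 (exactly as logged)
2. r2 = 1 - -8 = 9 (matches)
3. r1 = 5 - 9 = -4 (in agreement)
4. r3 = 9 (same as recorded)
5. r3 = 9 + -4 = 5 (agrees with the trace)
6. r3 = -5 (consistent with the trace)
7. r1 = -4 + -5 = -9 (consistent with the trace)
8. r3 = -5 - 9 = -14 (confirmed correct)
9. r3 = -(-14) = 14 (a discrepancy with the trace)
The audit stops at step 9: the recorded entry is wrong and should be r3 = 14.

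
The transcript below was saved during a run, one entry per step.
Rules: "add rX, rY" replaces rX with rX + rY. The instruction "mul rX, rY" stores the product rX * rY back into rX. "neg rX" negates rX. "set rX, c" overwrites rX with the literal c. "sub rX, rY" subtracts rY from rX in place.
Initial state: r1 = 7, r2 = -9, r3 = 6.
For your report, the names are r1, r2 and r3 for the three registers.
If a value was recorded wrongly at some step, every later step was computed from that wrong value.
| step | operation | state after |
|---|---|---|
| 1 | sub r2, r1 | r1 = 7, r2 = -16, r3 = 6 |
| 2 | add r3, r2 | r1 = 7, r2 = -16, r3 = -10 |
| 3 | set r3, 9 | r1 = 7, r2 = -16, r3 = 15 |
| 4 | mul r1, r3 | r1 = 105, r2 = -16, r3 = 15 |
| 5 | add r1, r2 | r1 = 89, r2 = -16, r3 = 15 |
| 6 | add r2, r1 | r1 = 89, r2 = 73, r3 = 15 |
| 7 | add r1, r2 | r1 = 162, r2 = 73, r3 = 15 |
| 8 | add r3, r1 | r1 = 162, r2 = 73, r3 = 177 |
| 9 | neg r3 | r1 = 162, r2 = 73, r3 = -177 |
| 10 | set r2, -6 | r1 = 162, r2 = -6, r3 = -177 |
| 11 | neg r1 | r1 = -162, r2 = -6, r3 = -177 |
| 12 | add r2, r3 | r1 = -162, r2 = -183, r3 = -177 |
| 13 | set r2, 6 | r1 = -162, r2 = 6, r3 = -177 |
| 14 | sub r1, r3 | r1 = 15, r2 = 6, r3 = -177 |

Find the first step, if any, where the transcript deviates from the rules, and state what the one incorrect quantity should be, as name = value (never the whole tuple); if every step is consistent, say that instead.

step 3, r3 = 9

Recomputing the run from the initial state:
step 1: r1 = 7, r2 = -16, r3 = 6
step 2: r1 = 7, r2 = -16, r3 = -10
step 3: r1 = 7, r2 = -16, r3 = 9
step 4: r1 = 63, r2 = -16, r3 = 9
step 5: r1 = 47, r2 = -16, r3 = 9
step 6: r1 = 47, r2 = 31, r3 = 9
step 7: r1 = 78, r2 = 31, r3 = 9
step 8: r1 = 78, r2 = 31, r3 = 87
step 9: r1 = 78, r2 = 31, r3 = -87
step 10: r1 = 78, r2 = -6, r3 = -87
step 11: r1 = -78, r2 = -6, r3 = -87
step 12: r1 = -78, r2 = -93, r3 = -87
step 13: r1 = -78, r2 = 6, r3 = -87
step 14: r1 = 9, r2 = 6, r3 = -87
The first disagreement with the transcript is at step 3, where the value should be r3 = 9.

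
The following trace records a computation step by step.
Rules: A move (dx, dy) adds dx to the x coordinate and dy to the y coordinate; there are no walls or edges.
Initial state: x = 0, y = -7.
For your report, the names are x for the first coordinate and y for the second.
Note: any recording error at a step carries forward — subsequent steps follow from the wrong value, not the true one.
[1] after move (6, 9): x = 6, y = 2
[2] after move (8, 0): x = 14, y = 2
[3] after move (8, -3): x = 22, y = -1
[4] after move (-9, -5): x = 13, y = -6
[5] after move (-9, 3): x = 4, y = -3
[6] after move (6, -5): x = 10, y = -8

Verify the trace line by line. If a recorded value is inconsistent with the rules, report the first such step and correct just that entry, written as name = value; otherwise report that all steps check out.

Step 1: x = 0 + (6) = 6, y = -7 + (9) = 2 — verified.
Step 2: x = 6 + (8) = 14, y = 2 + (0) = 2 — agrees with the trace.
Step 3: x = 14 + (8) = 22, y = 2 + (-3) = -1 — agrees with the trace.
Step 4: x = 22 + (-9) = 13, y = -1 + (-5) = -6 — no discrepancy.
Step 5: x = 13 + (-9) = 4, y = -6 + (3) = -3 — exactly as logged.
Step 6: x = 4 + (6) = 10, y = -3 + (-5) = -8 — same as recorded.
All entries verified; no error found.

no error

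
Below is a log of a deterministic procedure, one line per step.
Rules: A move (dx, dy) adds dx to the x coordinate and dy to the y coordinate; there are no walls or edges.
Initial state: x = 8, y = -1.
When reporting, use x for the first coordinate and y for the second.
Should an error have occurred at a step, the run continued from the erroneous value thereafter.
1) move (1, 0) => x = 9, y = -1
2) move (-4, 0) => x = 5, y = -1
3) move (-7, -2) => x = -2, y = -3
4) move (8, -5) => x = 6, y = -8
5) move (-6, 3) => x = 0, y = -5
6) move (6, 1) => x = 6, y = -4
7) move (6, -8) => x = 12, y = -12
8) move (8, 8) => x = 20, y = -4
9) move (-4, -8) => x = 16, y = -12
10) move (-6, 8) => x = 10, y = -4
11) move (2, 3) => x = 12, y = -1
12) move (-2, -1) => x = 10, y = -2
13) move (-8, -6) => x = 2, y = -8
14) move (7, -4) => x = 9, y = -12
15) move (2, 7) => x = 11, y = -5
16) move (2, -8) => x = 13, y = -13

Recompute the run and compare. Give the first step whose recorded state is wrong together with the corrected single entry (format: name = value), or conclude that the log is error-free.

Recomputing the run from the initial state:
step 1: x = 9, y = -1
step 2: x = 5, y = -1
step 3: x = -2, y = -3
step 4: x = 6, y = -8
step 5: x = 0, y = -5
step 6: x = 6, y = -4
step 7: x = 12, y = -12
step 8: x = 20, y = -4
step 9: x = 16, y = -12
step 10: x = 10, y = -4
step 11: x = 12, y = -1
step 12: x = 10, y = -2
step 13: x = 2, y = -8
step 14: x = 9, y = -12
step 15: x = 11, y = -5
step 16: x = 13, y = -13
This matches the log at every step.

no error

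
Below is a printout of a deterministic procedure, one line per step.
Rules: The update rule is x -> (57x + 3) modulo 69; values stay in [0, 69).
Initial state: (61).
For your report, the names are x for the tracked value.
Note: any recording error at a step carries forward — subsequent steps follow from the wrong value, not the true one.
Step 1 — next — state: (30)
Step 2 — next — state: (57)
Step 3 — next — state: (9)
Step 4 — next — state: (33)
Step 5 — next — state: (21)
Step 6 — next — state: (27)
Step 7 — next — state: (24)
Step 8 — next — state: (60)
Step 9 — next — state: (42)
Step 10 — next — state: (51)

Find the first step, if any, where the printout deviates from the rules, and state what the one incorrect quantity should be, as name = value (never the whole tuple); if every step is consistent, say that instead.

no error

Step 1: x = (57*61 + 3) mod 69 = 30 — verified.
Step 2: x = (57*30 + 3) mod 69 = 57 — no discrepancy.
Step 3: x = (57*57 + 3) mod 69 = 9 — exactly as logged.
Step 4: x = (57*9 + 3) mod 69 = 33 — checks out.
Step 5: x = (57*33 + 3) mod 69 = 21 — consistent with the printout.
Step 6: x = (57*21 + 3) mod 69 = 27 — agrees with the printout.
Step 7: x = (57*27 + 3) mod 69 = 24 — matches.
Step 8: x = (57*24 + 3) mod 69 = 60 — confirmed correct.
Step 9: x = (57*60 + 3) mod 69 = 42 — consistent with the printout.
Step 10: x = (57*42 + 3) mod 69 = 51 — in agreement.
The recomputation confirms every line.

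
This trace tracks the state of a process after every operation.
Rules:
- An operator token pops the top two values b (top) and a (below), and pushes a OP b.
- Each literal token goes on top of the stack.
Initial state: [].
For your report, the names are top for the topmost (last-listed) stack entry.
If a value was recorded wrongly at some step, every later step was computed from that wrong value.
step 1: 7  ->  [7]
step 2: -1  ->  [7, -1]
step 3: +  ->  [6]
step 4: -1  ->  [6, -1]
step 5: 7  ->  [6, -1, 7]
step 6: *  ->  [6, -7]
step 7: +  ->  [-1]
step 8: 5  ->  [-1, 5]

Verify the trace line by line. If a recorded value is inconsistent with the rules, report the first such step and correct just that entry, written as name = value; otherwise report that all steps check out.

step 1: push 7: top = 7 -> confirmed correct
step 2: push -1: top = -1 -> consistent with the trace
step 3: 7 + -1 = 6 -> in agreement
step 4: push -1: top = -1 -> consistent with the trace
step 5: push 7: top = 7 -> verified
step 6: -1 * 7 = -7 -> in agreement
step 7: 6 + -7 = -1 -> verified
step 8: push 5: top = 5 -> same as recorded
All entries verified; no error found.

no error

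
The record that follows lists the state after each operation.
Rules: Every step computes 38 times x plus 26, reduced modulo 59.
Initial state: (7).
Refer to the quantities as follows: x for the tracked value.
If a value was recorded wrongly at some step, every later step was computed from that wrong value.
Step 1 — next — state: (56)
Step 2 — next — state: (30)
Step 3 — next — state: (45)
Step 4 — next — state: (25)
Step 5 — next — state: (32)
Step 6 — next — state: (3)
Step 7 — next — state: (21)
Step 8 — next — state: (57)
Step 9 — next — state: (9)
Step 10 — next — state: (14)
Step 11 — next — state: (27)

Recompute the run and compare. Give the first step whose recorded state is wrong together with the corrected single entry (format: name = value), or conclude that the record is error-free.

step 7, x = 22

step 1: x = (38*7 + 26) mod 59 = 56 -> in agreement
step 2: x = (38*56 + 26) mod 59 = 30 -> confirmed correct
step 3: x = (38*30 + 26) mod 59 = 45 -> in agreement
step 4: x = (38*45 + 26) mod 59 = 25 -> no discrepancy
step 5: x = (38*25 + 26) mod 59 = 32 -> confirmed correct
step 6: x = (38*32 + 26) mod 59 = 3 -> exactly as logged
step 7: x = (38*3 + 26) mod 59 = 22 -> the record has a different value
The earliest wrong entry is at step 7: it should read x = 22.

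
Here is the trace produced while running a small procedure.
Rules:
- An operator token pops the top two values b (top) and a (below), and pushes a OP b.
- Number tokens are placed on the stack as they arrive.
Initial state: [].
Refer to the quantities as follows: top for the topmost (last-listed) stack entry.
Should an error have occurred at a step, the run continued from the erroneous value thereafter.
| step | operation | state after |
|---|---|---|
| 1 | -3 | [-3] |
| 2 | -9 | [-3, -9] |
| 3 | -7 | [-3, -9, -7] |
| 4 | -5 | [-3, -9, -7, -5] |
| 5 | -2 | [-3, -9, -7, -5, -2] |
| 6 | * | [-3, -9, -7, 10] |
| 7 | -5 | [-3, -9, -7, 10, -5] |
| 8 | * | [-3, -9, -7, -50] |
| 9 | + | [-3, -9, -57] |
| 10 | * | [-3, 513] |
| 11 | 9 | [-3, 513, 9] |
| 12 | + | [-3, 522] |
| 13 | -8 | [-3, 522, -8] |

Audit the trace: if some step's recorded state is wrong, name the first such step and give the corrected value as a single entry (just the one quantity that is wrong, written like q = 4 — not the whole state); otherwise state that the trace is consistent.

no error

step 1: push -3: top = -3 -> matches
step 2: push -9: top = -9 -> agrees with the trace
step 3: push -7: top = -7 -> agrees with the trace
step 4: push -5: top = -5 -> matches
step 5: push -2: top = -2 -> confirmed correct
step 6: -5 * -2 = 10 -> exactly as logged
step 7: push -5: top = -5 -> exactly as logged
step 8: 10 * -5 = -50 -> confirmed correct
step 9: -7 + -50 = -57 -> checks out
step 10: -9 * -57 = 513 -> no discrepancy
step 11: push 9: top = 9 -> matches
step 12: 513 + 9 = 522 -> same as recorded
step 13: push -8: top = -8 -> exactly as logged
Nothing is out of place; the run is error-free.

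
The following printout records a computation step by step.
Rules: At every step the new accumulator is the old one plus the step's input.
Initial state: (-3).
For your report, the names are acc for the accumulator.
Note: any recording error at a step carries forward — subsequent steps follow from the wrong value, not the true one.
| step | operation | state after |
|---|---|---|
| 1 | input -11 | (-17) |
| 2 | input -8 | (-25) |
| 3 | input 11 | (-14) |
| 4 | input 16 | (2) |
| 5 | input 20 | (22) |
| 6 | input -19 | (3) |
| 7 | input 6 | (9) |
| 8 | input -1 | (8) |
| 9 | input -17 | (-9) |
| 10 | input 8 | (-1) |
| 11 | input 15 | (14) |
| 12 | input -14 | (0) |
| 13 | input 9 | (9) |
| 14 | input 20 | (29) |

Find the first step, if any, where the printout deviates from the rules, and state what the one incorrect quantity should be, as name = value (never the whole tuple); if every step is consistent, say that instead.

1. acc = -3 + -11 = -14 (not what was recorded)
That makes step 1 the first incorrect line — acc = -14 is what it should show.

step 1, acc = -14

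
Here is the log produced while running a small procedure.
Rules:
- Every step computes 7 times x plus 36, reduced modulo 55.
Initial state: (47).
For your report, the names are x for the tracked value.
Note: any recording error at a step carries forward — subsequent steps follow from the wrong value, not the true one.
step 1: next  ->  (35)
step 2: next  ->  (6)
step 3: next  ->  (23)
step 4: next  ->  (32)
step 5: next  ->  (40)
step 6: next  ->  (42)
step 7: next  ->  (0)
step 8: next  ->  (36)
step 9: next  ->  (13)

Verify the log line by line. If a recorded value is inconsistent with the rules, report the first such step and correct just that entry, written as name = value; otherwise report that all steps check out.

1. x = (7*47 + 36) mod 55 = 35 (checks out)
2. x = (7*35 + 36) mod 55 = 6 (in agreement)
3. x = (7*6 + 36) mod 55 = 23 (exactly as logged)
4. x = (7*23 + 36) mod 55 = 32 (matches)
5. x = (7*32 + 36) mod 55 = 40 (exactly as logged)
6. x = (7*40 + 36) mod 55 = 41 (the entry is off here)
First deviation found at step 6; the corrected entry is x = 41.

step 6, x = 41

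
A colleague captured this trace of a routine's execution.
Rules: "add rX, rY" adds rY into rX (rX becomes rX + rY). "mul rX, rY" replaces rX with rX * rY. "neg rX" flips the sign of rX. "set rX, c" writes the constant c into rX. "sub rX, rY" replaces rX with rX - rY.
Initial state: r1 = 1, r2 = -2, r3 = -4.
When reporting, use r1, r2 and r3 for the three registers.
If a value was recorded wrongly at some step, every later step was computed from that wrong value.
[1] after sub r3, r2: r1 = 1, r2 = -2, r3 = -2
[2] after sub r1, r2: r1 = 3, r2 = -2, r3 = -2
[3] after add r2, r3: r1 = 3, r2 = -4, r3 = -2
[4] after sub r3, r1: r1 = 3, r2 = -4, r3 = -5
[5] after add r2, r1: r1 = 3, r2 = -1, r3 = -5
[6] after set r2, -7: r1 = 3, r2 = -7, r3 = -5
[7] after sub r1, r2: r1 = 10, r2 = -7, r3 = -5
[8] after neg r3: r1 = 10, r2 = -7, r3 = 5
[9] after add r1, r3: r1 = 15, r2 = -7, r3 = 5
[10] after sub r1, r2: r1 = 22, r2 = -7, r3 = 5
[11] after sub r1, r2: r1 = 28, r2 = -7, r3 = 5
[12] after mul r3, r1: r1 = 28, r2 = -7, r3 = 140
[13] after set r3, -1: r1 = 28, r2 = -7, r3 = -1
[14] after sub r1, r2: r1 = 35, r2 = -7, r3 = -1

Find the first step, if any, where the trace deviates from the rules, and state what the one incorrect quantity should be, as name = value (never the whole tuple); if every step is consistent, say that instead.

step 11, r1 = 29

step 1: r3 = -4 - -2 = -2 -> matches
step 2: r1 = 1 - -2 = 3 -> confirmed correct
step 3: r2 = -2 + -2 = -4 -> no discrepancy
step 4: r3 = -2 - 3 = -5 -> agrees with the trace
step 5: r2 = -4 + 3 = -1 -> confirmed correct
step 6: r2 = -7 -> checks out
step 7: r1 = 3 - -7 = 10 -> in agreement
step 8: r3 = -(-5) = 5 -> matches
step 9: r1 = 10 + 5 = 15 -> confirmed correct
step 10: r1 = 15 - -7 = 22 -> matches
step 11: r1 = 22 - -7 = 29 -> a discrepancy with the trace
The audit stops at step 11: the recorded entry is wrong and should be r1 = 29.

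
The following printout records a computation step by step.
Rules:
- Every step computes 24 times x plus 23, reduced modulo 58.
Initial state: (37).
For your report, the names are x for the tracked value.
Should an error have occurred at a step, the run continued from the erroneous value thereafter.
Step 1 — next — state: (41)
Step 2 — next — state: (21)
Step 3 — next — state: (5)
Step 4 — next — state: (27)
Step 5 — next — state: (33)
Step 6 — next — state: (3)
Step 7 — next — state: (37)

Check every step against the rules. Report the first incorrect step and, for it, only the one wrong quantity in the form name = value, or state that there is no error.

no error

Recomputing the run from the initial state:
step 1: x = 41
step 2: x = 21
step 3: x = 5
step 4: x = 27
step 5: x = 33
step 6: x = 3
step 7: x = 37
This matches the printout at every step.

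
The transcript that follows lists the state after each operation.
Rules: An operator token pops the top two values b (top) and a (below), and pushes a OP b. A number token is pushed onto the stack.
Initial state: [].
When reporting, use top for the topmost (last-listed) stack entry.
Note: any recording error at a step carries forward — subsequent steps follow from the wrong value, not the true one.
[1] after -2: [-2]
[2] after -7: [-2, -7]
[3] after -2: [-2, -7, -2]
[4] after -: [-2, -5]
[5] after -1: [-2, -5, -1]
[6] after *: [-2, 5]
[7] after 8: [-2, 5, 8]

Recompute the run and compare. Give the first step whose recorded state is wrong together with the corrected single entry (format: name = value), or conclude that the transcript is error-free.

Recomputing the run from the initial state:
step 1: [-2]
step 2: [-2, -7]
step 3: [-2, -7, -2]
step 4: [-2, -5]
step 5: [-2, -5, -1]
step 6: [-2, 5]
step 7: [-2, 5, 8]
This matches the transcript at every step.

no error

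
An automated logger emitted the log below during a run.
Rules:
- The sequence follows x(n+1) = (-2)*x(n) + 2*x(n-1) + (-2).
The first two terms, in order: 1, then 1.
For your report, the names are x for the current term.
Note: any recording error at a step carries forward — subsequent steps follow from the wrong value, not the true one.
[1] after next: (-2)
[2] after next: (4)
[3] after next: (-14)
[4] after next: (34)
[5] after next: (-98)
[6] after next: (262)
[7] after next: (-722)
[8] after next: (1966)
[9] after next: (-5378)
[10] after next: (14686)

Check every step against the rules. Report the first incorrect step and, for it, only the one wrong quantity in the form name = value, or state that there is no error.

Recomputing the run from the initial state:
step 1: x = -2
step 2: x = 4
step 3: x = -14
step 4: x = 34
step 5: x = -98
step 6: x = 262
step 7: x = -722
step 8: x = 1966
step 9: x = -5378
step 10: x = 14686
This matches the log at every step.

no error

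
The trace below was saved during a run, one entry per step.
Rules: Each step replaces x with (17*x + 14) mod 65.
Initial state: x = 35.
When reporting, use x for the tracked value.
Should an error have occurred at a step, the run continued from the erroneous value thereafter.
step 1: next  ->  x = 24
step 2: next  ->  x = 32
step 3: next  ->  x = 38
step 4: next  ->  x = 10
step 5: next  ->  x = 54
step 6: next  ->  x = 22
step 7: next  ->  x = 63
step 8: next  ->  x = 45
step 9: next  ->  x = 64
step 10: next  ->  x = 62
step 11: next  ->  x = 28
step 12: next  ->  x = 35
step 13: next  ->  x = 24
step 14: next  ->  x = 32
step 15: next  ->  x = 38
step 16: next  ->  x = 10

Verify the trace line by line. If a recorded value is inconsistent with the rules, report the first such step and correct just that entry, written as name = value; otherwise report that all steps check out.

no error

Step 1: x = (17*35 + 14) mod 65 = 24 — verified.
Step 2: x = (17*24 + 14) mod 65 = 32 — verified.
Step 3: x = (17*32 + 14) mod 65 = 38 — consistent with the trace.
Step 4: x = (17*38 + 14) mod 65 = 10 — checks out.
Step 5: x = (17*10 + 14) mod 65 = 54 — verified.
Step 6: x = (17*54 + 14) mod 65 = 22 — no discrepancy.
Step 7: x = (17*22 + 14) mod 65 = 63 — confirmed correct.
Step 8: x = (17*63 + 14) mod 65 = 45 — checks out.
Step 9: x = (17*45 + 14) mod 65 = 64 — matches.
Step 10: x = (17*64 + 14) mod 65 = 62 — exactly as logged.
Step 11: x = (17*62 + 14) mod 65 = 28 — in agreement.
Step 12: x = (17*28 + 14) mod 65 = 35 — agrees with the trace.
Step 13: x = (17*35 + 14) mod 65 = 24 — in agreement.
Step 14: x = (17*24 + 14) mod 65 = 32 — checks out.
Step 15: x = (17*32 + 14) mod 65 = 38 — in agreement.
Step 16: x = (17*38 + 14) mod 65 = 10 — verified.
The whole run recomputes cleanly — no discrepancies.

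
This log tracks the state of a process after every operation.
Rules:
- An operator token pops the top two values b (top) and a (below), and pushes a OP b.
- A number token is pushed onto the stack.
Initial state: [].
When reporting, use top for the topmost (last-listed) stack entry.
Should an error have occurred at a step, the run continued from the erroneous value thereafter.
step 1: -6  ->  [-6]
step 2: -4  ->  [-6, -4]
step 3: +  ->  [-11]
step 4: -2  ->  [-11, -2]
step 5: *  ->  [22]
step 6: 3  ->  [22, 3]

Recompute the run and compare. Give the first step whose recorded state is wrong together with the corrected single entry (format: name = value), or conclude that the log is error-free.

Step 1: push -6: top = -6 — confirmed correct.
Step 2: push -4: top = -4 — same as recorded.
Step 3: -6 + -4 = -10 — the entry is off here.
First incorrect step: 3; the correct value is top = -10.

step 3, top = -10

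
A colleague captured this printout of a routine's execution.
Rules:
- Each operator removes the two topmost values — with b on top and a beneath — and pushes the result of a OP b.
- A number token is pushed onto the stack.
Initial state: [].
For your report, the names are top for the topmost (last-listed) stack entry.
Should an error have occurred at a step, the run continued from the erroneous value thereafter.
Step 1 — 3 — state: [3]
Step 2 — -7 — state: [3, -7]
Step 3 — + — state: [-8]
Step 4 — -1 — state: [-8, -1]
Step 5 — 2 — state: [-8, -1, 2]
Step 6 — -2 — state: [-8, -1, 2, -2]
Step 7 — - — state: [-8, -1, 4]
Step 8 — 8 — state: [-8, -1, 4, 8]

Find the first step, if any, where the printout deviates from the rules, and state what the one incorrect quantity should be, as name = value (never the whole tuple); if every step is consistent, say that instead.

Recomputing the run from the initial state:
step 1: [3]
step 2: [3, -7]
step 3: [-4]
step 4: [-4, -1]
step 5: [-4, -1, 2]
step 6: [-4, -1, 2, -2]
step 7: [-4, -1, 4]
step 8: [-4, -1, 4, 8]
The first disagreement with the printout is at step 3, where the value should be top = -4.

step 3, top = -4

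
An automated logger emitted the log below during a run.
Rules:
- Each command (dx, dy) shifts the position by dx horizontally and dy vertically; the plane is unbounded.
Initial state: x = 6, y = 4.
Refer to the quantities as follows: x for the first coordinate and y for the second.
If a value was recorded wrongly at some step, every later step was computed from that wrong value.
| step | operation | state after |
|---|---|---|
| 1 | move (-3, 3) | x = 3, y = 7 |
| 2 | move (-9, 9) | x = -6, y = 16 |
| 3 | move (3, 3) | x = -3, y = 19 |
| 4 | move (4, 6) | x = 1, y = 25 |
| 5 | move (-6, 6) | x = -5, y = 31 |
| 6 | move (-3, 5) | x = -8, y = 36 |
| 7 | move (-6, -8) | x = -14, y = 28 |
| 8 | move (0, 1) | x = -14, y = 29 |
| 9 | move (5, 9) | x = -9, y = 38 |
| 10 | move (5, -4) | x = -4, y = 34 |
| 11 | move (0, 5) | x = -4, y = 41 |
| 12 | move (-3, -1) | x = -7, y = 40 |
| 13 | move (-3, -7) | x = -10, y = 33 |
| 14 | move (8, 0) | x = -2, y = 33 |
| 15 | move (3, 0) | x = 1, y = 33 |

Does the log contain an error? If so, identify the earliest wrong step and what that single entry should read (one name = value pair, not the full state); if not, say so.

Recomputing the run from the initial state:
step 1: x = 3, y = 7
step 2: x = -6, y = 16
step 3: x = -3, y = 19
step 4: x = 1, y = 25
step 5: x = -5, y = 31
step 6: x = -8, y = 36
step 7: x = -14, y = 28
step 8: x = -14, y = 29
step 9: x = -9, y = 38
step 10: x = -4, y = 34
step 11: x = -4, y = 39
step 12: x = -7, y = 38
step 13: x = -10, y = 31
step 14: x = -2, y = 31
step 15: x = 1, y = 31
The first disagreement with the log is at step 11, where the value should be y = 39.

step 11, y = 39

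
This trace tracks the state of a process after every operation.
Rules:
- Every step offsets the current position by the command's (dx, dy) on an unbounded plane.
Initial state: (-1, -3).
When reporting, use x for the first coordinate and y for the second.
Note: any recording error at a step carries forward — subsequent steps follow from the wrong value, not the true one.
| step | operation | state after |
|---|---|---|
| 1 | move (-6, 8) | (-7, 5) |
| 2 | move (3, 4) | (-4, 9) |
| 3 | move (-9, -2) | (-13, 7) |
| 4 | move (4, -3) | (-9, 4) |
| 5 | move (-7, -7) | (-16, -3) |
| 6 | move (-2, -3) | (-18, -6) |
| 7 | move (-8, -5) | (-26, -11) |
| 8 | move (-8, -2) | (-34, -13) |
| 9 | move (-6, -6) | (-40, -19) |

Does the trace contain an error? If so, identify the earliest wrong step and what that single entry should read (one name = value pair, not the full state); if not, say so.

Recomputing the run from the initial state:
step 1: x = -7, y = 5
step 2: x = -4, y = 9
step 3: x = -13, y = 7
step 4: x = -9, y = 4
step 5: x = -16, y = -3
step 6: x = -18, y = -6
step 7: x = -26, y = -11
step 8: x = -34, y = -13
step 9: x = -40, y = -19
This matches the trace at every step.

no error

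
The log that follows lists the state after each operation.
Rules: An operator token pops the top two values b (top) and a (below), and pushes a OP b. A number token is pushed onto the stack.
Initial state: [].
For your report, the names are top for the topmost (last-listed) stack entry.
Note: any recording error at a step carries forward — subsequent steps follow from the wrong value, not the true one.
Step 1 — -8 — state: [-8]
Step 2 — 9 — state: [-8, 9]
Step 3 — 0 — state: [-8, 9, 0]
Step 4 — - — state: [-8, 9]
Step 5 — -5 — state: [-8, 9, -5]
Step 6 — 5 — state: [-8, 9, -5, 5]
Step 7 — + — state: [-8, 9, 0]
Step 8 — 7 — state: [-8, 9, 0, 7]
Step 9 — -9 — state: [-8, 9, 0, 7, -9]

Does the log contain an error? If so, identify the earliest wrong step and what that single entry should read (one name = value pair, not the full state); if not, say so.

no error

Recomputing the run from the initial state:
step 1: [-8]
step 2: [-8, 9]
step 3: [-8, 9, 0]
step 4: [-8, 9]
step 5: [-8, 9, -5]
step 6: [-8, 9, -5, 5]
step 7: [-8, 9, 0]
step 8: [-8, 9, 0, 7]
step 9: [-8, 9, 0, 7, -9]
This matches the log at every step.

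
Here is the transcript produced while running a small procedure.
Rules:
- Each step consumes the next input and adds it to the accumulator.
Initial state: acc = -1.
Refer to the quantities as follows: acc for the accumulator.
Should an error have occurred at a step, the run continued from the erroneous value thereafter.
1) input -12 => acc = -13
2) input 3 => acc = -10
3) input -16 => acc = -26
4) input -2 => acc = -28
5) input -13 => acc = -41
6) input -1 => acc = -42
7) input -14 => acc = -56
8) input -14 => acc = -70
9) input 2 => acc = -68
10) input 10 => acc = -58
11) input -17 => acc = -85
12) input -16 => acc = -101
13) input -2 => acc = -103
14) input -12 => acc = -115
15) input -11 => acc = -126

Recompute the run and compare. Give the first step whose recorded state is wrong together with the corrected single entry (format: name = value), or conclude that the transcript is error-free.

step 11, acc = -75

step 1: acc = -1 + -12 = -13 -> agrees with the transcript
step 2: acc = -13 + 3 = -10 -> checks out
step 3: acc = -10 + -16 = -26 -> confirmed correct
step 4: acc = -26 + -2 = -28 -> no discrepancy
step 5: acc = -28 + -13 = -41 -> no discrepancy
step 6: acc = -41 + -1 = -42 -> agrees with the transcript
step 7: acc = -42 + -14 = -56 -> no discrepancy
step 8: acc = -56 + -14 = -70 -> in agreement
step 9: acc = -70 + 2 = -68 -> same as recorded
step 10: acc = -68 + 10 = -58 -> consistent with the transcript
step 11: acc = -58 + -17 = -75 -> the entry is off here
That makes step 11 the first incorrect line — acc = -75 is what it should show.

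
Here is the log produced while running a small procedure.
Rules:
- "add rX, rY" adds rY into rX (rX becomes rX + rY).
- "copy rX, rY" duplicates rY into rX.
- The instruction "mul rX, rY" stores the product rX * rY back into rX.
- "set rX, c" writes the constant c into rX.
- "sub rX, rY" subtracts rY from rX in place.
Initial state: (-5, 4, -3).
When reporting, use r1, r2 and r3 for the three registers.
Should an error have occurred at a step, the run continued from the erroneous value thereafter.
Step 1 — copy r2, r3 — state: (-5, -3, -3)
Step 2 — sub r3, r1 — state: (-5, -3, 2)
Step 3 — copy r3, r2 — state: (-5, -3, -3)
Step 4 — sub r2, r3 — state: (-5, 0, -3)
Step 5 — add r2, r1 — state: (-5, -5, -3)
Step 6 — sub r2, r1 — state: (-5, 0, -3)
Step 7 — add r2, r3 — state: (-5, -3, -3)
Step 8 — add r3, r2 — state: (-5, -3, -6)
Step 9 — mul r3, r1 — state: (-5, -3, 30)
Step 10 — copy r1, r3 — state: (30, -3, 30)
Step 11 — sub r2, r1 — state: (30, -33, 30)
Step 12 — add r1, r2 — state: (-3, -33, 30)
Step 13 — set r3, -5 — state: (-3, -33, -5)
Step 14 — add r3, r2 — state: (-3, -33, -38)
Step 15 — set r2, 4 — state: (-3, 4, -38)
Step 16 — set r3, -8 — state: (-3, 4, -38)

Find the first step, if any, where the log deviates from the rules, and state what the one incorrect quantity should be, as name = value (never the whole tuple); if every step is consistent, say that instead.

step 16, r3 = -8

1. r2 = -3 (exactly as logged)
2. r3 = -3 - -5 = 2 (agrees with the log)
3. r3 = -3 (matches)
4. r2 = -3 - -3 = 0 (verified)
5. r2 = 0 + -5 = -5 (in agreement)
6. r2 = -5 - -5 = 0 (consistent with the log)
7. r2 = 0 + -3 = -3 (in agreement)
8. r3 = -3 + -3 = -6 (confirmed correct)
9. r3 = -6 * -5 = 30 (checks out)
10. r1 = 30 (consistent with the log)
11. r2 = -3 - 30 = -33 (no discrepancy)
12. r1 = 30 + -33 = -3 (confirmed correct)
13. r3 = -5 (verified)
14. r3 = -5 + -33 = -38 (same as recorded)
15. r2 = 4 (consistent with the log)
16. r3 = -8 (the log disagrees here)
First deviation found at step 16; the corrected entry is r3 = -8.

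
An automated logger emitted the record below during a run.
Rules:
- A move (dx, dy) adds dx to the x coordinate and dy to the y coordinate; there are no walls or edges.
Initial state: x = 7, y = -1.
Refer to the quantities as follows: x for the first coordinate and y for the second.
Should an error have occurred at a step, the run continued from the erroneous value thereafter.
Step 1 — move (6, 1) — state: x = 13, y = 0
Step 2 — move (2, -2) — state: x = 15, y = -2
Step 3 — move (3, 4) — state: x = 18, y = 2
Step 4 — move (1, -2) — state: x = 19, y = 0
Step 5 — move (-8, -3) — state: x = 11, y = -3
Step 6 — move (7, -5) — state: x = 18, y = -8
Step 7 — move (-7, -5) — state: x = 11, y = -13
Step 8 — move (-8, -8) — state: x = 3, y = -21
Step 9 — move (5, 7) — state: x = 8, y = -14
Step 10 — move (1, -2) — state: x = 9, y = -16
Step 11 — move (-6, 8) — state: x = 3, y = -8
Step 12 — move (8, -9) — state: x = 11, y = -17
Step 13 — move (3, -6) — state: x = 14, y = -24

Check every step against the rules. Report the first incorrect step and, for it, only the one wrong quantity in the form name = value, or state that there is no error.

step 1: x = 7 + (6) = 13, y = -1 + (1) = 0 -> confirmed correct
step 2: x = 13 + (2) = 15, y = 0 + (-2) = -2 -> in agreement
step 3: x = 15 + (3) = 18, y = -2 + (4) = 2 -> same as recorded
step 4: x = 18 + (1) = 19, y = 2 + (-2) = 0 -> no discrepancy
step 5: x = 19 + (-8) = 11, y = 0 + (-3) = -3 -> consistent with the record
step 6: x = 11 + (7) = 18, y = -3 + (-5) = -8 -> matches
step 7: x = 18 + (-7) = 11, y = -8 + (-5) = -13 -> confirmed correct
step 8: x = 11 + (-8) = 3, y = -13 + (-8) = -21 -> matches
step 9: x = 3 + (5) = 8, y = -21 + (7) = -14 -> in agreement
step 10: x = 8 + (1) = 9, y = -14 + (-2) = -16 -> checks out
step 11: x = 9 + (-6) = 3, y = -16 + (8) = -8 -> agrees with the record
step 12: x = 3 + (8) = 11, y = -8 + (-9) = -17 -> consistent with the record
step 13: x = 11 + (3) = 14, y = -17 + (-6) = -23 -> the entry is off here
Step 13 is the first one off; corrected, y = -23.

step 13, y = -23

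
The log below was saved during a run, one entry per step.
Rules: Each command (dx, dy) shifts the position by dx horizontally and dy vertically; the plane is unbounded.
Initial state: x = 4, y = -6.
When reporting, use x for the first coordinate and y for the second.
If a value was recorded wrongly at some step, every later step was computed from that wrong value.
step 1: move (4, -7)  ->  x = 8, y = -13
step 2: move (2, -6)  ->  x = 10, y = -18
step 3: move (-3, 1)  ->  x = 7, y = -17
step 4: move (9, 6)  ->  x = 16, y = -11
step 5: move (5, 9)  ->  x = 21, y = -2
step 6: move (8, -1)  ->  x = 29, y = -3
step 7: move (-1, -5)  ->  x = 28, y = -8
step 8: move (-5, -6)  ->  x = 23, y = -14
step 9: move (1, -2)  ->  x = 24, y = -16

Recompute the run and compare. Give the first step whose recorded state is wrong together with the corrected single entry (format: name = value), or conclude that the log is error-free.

Step 1: x = 4 + (4) = 8, y = -6 + (-7) = -13 — consistent with the log.
Step 2: x = 8 + (2) = 10, y = -13 + (-6) = -19 — the log has a different value.
So the first discrepancy is step 2, where the right value is y = -19.

step 2, y = -19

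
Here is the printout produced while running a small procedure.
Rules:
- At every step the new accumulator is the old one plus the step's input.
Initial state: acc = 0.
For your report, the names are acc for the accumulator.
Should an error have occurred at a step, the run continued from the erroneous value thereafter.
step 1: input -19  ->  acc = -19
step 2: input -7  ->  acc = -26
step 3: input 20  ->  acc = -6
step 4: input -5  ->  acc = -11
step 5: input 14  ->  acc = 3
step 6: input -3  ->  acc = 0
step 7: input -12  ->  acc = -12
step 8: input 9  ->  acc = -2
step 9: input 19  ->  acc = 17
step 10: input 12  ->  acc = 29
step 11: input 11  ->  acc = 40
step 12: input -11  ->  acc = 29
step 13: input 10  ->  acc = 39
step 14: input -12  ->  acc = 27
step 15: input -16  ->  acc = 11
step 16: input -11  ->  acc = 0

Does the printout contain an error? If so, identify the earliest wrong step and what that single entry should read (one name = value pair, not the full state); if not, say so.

1. acc = 0 + -19 = -19 (checks out)
2. acc = -19 + -7 = -26 (checks out)
3. acc = -26 + 20 = -6 (agrees with the printout)
4. acc = -6 + -5 = -11 (in agreement)
5. acc = -11 + 14 = 3 (matches)
6. acc = 3 + -3 = 0 (confirmed correct)
7. acc = 0 + -12 = -12 (confirmed correct)
8. acc = -12 + 9 = -3 (a discrepancy with the printout)
That makes step 8 the first incorrect line — acc = -3 is what it should show.

step 8, acc = -3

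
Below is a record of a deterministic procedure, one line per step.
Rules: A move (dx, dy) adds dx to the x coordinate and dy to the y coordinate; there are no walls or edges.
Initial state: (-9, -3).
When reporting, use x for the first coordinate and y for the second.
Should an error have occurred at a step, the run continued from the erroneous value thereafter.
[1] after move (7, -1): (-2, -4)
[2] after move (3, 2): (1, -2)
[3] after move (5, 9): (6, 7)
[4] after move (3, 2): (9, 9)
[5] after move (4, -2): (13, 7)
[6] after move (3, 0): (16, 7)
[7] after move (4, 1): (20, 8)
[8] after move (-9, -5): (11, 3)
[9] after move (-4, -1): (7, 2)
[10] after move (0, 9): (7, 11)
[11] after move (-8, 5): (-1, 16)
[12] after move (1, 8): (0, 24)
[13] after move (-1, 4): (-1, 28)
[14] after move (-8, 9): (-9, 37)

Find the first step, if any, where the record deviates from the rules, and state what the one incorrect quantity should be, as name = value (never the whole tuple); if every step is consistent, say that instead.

no error

1. x = -9 + (7) = -2, y = -3 + (-1) = -4 (consistent with the record)
2. x = -2 + (3) = 1, y = -4 + (2) = -2 (same as recorded)
3. x = 1 + (5) = 6, y = -2 + (9) = 7 (checks out)
4. x = 6 + (3) = 9, y = 7 + (2) = 9 (consistent with the record)
5. x = 9 + (4) = 13, y = 9 + (-2) = 7 (checks out)
6. x = 13 + (3) = 16, y = 7 + (0) = 7 (confirmed correct)
7. x = 16 + (4) = 20, y = 7 + (1) = 8 (exactly as logged)
8. x = 20 + (-9) = 11, y = 8 + (-5) = 3 (exactly as logged)
9. x = 11 + (-4) = 7, y = 3 + (-1) = 2 (no discrepancy)
10. x = 7 + (0) = 7, y = 2 + (9) = 11 (verified)
11. x = 7 + (-8) = -1, y = 11 + (5) = 16 (matches)
12. x = -1 + (1) = 0, y = 16 + (8) = 24 (consistent with the record)
13. x = 0 + (-1) = -1, y = 24 + (4) = 28 (agrees with the record)
14. x = -1 + (-8) = -9, y = 28 + (9) = 37 (no discrepancy)
No step deviates from the rules.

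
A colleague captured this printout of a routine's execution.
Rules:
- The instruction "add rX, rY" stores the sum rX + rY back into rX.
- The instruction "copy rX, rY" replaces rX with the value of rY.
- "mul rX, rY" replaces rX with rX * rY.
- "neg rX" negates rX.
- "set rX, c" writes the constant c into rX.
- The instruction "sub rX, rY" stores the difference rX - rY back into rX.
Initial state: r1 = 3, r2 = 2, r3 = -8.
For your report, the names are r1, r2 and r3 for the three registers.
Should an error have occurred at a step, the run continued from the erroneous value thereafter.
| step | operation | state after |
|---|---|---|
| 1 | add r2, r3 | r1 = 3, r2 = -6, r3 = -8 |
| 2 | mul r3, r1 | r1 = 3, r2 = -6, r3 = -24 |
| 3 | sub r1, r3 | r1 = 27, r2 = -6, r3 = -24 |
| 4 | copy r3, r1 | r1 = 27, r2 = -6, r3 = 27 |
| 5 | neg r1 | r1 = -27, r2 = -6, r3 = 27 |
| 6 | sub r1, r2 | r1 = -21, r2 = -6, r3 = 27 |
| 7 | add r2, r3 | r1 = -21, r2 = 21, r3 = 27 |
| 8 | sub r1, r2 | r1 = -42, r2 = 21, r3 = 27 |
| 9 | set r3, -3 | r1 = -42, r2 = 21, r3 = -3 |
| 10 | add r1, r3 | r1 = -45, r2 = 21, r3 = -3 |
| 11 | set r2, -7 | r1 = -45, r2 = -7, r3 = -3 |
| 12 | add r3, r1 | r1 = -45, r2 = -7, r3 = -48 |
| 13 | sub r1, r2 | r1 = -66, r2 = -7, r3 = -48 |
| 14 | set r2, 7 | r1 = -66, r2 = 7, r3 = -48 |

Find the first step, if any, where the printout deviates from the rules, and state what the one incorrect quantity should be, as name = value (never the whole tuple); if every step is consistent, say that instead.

step 13, r1 = -38

step 1: r2 = 2 + -8 = -6 -> no discrepancy
step 2: r3 = -8 * 3 = -24 -> exactly as logged
step 3: r1 = 3 - -24 = 27 -> in agreement
step 4: r3 = 27 -> verified
step 5: r1 = -(27) = -27 -> consistent with the printout
step 6: r1 = -27 - -6 = -21 -> exactly as logged
step 7: r2 = -6 + 27 = 21 -> matches
step 8: r1 = -21 - 21 = -42 -> verified
step 9: r3 = -3 -> same as recorded
step 10: r1 = -42 + -3 = -45 -> no discrepancy
step 11: r2 = -7 -> matches
step 12: r3 = -3 + -45 = -48 -> checks out
step 13: r1 = -45 - -7 = -38 -> the entry is off here
So the first discrepancy is step 13, where the right value is r1 = -38.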